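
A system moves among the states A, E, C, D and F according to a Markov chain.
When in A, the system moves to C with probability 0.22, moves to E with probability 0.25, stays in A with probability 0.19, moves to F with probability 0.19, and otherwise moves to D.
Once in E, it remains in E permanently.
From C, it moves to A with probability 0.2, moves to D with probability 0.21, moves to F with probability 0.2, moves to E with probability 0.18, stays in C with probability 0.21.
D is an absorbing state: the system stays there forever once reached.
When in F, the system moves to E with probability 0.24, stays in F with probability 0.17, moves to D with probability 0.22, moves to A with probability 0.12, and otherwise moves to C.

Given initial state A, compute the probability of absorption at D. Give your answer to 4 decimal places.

Let h(s) be the probability of absorption at D starting from transient state s. Then h(D) = 1 and h(E) = 0. By first-step analysis:
h(A) = 0.19·h(A) + 0.25·0 + 0.22·h(C) + 0.15·1 + 0.19·h(F)
h(C) = 0.2·h(A) + 0.18·0 + 0.21·h(C) + 0.21·1 + 0.2·h(F)
h(F) = 0.12·h(A) + 0.24·0 + 0.25·h(C) + 0.22·1 + 0.17·h(F)
Solving: h(A) = 0.4317, h(C) = 0.4958, h(F) = 0.4768.
Starting from A, the probability is 0.4317.

0.4317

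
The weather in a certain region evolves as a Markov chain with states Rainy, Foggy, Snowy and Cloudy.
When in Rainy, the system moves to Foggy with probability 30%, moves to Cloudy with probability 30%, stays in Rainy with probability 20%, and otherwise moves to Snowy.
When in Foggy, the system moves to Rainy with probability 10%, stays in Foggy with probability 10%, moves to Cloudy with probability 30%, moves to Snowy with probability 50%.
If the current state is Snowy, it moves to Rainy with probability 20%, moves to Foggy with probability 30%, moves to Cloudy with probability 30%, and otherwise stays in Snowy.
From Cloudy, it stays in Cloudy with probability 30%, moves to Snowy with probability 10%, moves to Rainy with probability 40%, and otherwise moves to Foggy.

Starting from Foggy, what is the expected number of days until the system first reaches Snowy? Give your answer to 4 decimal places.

Let t(s) be the expected number of days to first reach Snowy from state s, with t(Snowy) = 0. Conditioning on the first day:
t(Rainy) = 1 + 0.2·t(Rainy) + 0.3·t(Foggy) + 0.3·t(Cloudy)
t(Foggy) = 1 + 0.1·t(Rainy) + 0.1·t(Foggy) + 0.3·t(Cloudy)
t(Cloudy) = 1 + 0.4·t(Rainy) + 0.2·t(Foggy) + 0.3·t(Cloudy)
Solving: t(Rainy) = 4.2105, t(Foggy) = 3.1579, t(Cloudy) = 4.7368.
Expected days from Foggy to Snowy: 3.1579.

3.1579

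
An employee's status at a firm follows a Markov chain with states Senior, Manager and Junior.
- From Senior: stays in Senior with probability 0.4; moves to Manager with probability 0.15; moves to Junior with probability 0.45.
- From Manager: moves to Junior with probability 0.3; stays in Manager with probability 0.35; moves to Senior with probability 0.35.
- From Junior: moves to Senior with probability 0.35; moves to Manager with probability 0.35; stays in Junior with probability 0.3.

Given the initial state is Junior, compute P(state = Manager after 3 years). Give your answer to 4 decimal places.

Propagate the distribution vector 3 years from Junior.
After 0 years: (0.0000, 0.0000, 1.0000)
After 1 year: (0.3500, 0.3500, 0.3000)
After 2 years: (0.3675, 0.2800, 0.3525)
After 3 years: (0.3684, 0.2765, 0.3551)
P(in Manager after 3 years) = 0.2765

0.2765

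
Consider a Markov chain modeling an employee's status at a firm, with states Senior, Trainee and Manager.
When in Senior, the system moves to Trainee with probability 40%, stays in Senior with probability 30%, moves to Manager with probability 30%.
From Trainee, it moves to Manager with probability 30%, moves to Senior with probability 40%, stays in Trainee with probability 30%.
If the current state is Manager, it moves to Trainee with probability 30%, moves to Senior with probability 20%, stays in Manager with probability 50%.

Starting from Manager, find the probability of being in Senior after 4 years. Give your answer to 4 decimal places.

0.2948

Propagate the distribution vector 4 years from Manager.
After 0 years: (0.0000, 0.0000, 1.0000)
After 1 year: (0.2000, 0.3000, 0.5000)
After 2 years: (0.2800, 0.3200, 0.4000)
After 3 years: (0.2920, 0.3280, 0.3800)
After 4 years: (0.2948, 0.3292, 0.3760)
P(in Senior after 4 years) = 0.2948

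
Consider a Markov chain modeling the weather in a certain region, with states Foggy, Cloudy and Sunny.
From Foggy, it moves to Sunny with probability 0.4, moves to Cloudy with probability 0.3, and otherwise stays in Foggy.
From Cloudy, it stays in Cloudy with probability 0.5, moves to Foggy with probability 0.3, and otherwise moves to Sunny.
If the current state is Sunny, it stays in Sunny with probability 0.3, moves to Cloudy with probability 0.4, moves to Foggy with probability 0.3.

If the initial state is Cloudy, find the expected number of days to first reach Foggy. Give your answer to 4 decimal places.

Let t(s) be the expected number of days to first reach Foggy from state s, with t(Foggy) = 0. Conditioning on the first day:
t(Cloudy) = 1 + 0.5·t(Cloudy) + 0.2·t(Sunny)
t(Sunny) = 1 + 0.4·t(Cloudy) + 0.3·t(Sunny)
Solving: t(Cloudy) = 3.3333, t(Sunny) = 3.3333.
Expected days from Cloudy to Foggy: 3.3333.

3.3333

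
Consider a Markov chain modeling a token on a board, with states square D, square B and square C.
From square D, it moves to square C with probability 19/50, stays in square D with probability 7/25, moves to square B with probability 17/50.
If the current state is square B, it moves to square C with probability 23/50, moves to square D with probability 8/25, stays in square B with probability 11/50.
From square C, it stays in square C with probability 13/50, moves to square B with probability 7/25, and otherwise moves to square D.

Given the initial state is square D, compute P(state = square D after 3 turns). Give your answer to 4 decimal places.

Propagate the distribution vector 3 turns from square D.
After 0 turns: (1.0000, 0.0000, 0.0000)
After 1 turn: (0.2800, 0.3400, 0.3800)
After 2 turns: (0.3620, 0.2764, 0.3616)
After 3 turns: (0.3561, 0.2851, 0.3587)
P(in square D after 3 turns) = 0.3561

0.3561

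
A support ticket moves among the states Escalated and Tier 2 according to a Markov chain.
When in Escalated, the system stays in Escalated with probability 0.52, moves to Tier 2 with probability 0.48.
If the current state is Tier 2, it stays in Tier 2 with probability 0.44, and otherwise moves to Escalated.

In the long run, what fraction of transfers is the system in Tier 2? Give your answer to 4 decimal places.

Let the stationary distribution be π with π = πP and π_1 + π_2 = 1.
π_1 = 0.52·π_1 + 0.56·π_2
Solving with the normalization constraint gives π = (0.5385, 0.4615).
So the stationary probability of Tier 2 is 0.4615.

0.4615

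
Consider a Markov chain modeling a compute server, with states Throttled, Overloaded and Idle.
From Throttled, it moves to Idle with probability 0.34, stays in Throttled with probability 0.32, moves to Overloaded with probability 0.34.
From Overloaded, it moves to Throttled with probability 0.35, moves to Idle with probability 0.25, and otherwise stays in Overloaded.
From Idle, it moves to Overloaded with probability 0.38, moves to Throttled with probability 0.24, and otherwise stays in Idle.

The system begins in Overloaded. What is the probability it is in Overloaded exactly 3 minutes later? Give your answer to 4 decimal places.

Propagate the distribution vector 3 minutes from Overloaded.
After 0 minutes: (0.0000, 1.0000, 0.0000)
After 1 minute: (0.3500, 0.4000, 0.2500)
After 2 minutes: (0.3120, 0.3740, 0.3140)
After 3 minutes: (0.3061, 0.3750, 0.3189)
P(in Overloaded after 3 minutes) = 0.3750

0.3750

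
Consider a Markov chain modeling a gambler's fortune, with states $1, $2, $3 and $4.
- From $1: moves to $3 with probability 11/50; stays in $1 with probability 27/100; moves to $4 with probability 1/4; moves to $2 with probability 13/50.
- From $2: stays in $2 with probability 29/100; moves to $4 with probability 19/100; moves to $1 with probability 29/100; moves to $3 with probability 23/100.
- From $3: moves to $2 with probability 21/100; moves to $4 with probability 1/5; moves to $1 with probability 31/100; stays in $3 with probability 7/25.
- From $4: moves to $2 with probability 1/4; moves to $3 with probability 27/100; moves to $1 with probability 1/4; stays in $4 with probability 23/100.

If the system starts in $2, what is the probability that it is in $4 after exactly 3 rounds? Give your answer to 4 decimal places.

Propagate the distribution vector 3 rounds from $2.
After 0 rounds: (0.0000, 1.0000, 0.0000, 0.0000)
After 1 round: (0.2900, 0.2900, 0.2300, 0.1900)
After 2 rounds: (0.2812, 0.2553, 0.2462, 0.2173)
After 3 rounds: (0.2806, 0.2532, 0.2482, 0.2180)
P(in $4 after 3 rounds) = 0.2180

0.2180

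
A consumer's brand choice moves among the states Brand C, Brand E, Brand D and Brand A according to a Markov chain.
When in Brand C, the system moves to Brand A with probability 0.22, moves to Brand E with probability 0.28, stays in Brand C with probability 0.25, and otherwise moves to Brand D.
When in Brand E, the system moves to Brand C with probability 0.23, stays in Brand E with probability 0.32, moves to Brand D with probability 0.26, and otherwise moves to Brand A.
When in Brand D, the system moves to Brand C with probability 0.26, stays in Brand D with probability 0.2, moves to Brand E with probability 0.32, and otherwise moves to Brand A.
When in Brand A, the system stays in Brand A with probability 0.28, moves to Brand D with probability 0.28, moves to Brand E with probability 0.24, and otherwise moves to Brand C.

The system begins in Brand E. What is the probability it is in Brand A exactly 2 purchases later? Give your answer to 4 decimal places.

0.2218

Propagate the distribution vector 2 purchases from Brand E.
After 0 purchases: (0.0000, 1.0000, 0.0000, 0.0000)
After 1 purchase: (0.2300, 0.3200, 0.2600, 0.1900)
After 2 purchases: (0.2367, 0.2956, 0.2459, 0.2218)
P(in Brand A after 2 purchases) = 0.2218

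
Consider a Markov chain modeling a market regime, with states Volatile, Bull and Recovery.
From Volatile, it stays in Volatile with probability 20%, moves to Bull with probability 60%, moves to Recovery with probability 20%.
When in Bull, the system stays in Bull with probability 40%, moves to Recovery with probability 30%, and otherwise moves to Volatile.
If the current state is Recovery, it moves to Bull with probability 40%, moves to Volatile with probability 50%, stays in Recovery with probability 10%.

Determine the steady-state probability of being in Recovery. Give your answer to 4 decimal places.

Let the stationary distribution be π with π = πP and π_1 + π_2 + π_3 = 1.
π_1 = 0.2·π_1 + 0.3·π_2 + 0.5·π_3
π_2 = 0.6·π_1 + 0.4·π_2 + 0.4·π_3
Solving with the normalization constraint gives π = (0.3134, 0.4627, 0.2239).
So the stationary probability of Recovery is 0.2239.

0.2239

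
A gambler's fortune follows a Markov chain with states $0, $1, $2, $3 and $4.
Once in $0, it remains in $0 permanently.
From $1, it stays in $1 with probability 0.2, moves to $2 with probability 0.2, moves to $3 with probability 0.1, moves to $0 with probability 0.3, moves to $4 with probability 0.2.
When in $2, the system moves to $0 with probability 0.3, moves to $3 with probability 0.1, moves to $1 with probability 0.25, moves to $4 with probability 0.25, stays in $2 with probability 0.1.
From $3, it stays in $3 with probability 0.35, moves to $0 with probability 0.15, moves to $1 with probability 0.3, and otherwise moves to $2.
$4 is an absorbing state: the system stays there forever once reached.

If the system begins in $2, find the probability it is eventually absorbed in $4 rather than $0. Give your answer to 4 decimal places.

0.4220

Let h(s) be the probability of absorption at $4 starting from transient state s. Then h($4) = 1 and h($0) = 0. By first-step analysis:
h($1) = 0.3·0 + 0.2·h($1) + 0.2·h($2) + 0.1·h($3) + 0.2·1
h($2) = 0.3·0 + 0.25·h($1) + 0.1·h($2) + 0.1·h($3) + 0.25·1
h($3) = 0.15·0 + 0.3·h($1) + 0.2·h($2) + 0.35·h($3)
Solving: h($1) = 0.3945, h($2) = 0.4220, h($3) = 0.3119.
Starting from $2, the probability is 0.4220.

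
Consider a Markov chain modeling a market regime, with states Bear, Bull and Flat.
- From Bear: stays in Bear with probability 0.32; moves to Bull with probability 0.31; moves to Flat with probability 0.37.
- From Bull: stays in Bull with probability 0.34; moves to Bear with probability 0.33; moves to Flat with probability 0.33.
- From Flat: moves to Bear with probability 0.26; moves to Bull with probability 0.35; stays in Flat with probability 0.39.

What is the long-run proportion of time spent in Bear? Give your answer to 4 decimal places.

Let the stationary distribution be π with π = πP and π_1 + π_2 + π_3 = 1.
π_1 = 0.32·π_1 + 0.33·π_2 + 0.26·π_3
π_2 = 0.31·π_1 + 0.34·π_2 + 0.35·π_3
Solving with the normalization constraint gives π = (0.3015, 0.3346, 0.3639).
So the stationary probability of Bear is 0.3015.

0.3015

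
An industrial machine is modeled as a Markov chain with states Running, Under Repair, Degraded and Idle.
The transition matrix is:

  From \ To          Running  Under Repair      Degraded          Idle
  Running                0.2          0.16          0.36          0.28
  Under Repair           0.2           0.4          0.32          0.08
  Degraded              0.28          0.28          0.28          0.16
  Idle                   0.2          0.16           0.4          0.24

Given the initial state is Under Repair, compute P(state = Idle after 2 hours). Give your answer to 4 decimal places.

Propagate the distribution vector 2 hours from Under Repair.
After 0 hours: (0.0000, 1.0000, 0.0000, 0.0000)
After 1 hour: (0.2000, 0.4000, 0.3200, 0.0800)
After 2 hours: (0.2256, 0.2944, 0.3216, 0.1584)
P(in Idle after 2 hours) = 0.1584

0.1584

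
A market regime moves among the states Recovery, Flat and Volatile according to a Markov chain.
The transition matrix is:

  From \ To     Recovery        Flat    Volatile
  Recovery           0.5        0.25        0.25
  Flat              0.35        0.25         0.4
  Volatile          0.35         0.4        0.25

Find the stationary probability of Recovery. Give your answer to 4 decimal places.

0.4118

Let the stationary distribution be π with π = πP and π_1 + π_2 + π_3 = 1.
π_1 = 0.5·π_1 + 0.35·π_2 + 0.35·π_3
π_2 = 0.25·π_1 + 0.25·π_2 + 0.4·π_3
Solving with the normalization constraint gives π = (0.4118, 0.2941, 0.2941).
So the stationary probability of Recovery is 0.4118.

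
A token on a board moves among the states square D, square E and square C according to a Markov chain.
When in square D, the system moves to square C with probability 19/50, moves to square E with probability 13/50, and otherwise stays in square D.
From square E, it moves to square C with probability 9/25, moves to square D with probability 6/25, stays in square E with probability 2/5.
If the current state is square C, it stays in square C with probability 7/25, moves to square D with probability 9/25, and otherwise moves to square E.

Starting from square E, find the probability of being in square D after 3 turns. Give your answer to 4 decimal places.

0.3178

Propagate the distribution vector 3 turns from square E.
After 0 turns: (0.0000, 1.0000, 0.0000)
After 1 turn: (0.2400, 0.4000, 0.3600)
After 2 turns: (0.3120, 0.3520, 0.3360)
After 3 turns: (0.3178, 0.3429, 0.3394)
P(in square D after 3 turns) = 0.3178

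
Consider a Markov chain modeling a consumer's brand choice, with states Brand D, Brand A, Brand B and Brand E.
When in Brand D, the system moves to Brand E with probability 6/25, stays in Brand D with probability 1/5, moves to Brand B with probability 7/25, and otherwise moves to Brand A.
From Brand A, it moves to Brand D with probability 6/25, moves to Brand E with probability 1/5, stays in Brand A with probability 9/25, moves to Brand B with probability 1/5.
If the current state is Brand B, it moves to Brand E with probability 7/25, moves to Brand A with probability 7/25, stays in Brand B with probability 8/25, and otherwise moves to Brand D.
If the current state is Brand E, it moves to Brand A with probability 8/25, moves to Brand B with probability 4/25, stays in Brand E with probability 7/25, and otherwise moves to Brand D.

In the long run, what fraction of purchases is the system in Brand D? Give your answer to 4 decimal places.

Let the stationary distribution be π with π = πP and π_1 + π_2 + π_3 + π_4 = 1.
π_1 = 0.2·π_1 + 0.24·π_2 + 0.12·π_3 + 0.24·π_4
π_2 = 0.28·π_1 + 0.36·π_2 + 0.28·π_3 + 0.32·π_4
π_3 = 0.28·π_1 + 0.2·π_2 + 0.32·π_3 + 0.16·π_4
Solving with the normalization constraint gives π = (0.2037, 0.3151, 0.2346, 0.2466).
So the stationary probability of Brand D is 0.2037.

0.2037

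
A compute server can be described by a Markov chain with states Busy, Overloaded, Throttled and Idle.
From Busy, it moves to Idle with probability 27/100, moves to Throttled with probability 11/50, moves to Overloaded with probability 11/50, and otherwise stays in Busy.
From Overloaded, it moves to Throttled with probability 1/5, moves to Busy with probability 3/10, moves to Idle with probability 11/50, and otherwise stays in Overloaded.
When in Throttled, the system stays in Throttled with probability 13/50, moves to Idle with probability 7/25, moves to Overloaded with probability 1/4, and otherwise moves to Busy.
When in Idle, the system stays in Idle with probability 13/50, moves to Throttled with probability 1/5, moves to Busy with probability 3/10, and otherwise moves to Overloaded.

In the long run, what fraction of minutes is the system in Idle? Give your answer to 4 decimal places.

Let the stationary distribution be π with π = πP and π_1 + π_2 + π_3 + π_4 = 1.
π_1 = 0.29·π_1 + 0.3·π_2 + 0.21·π_3 + 0.3·π_4
π_2 = 0.22·π_1 + 0.28·π_2 + 0.25·π_3 + 0.24·π_4
π_3 = 0.22·π_1 + 0.2·π_2 + 0.26·π_3 + 0.2·π_4
Solving with the normalization constraint gives π = (0.2775, 0.2465, 0.2187, 0.2573).
So the stationary probability of Idle is 0.2573.

0.2573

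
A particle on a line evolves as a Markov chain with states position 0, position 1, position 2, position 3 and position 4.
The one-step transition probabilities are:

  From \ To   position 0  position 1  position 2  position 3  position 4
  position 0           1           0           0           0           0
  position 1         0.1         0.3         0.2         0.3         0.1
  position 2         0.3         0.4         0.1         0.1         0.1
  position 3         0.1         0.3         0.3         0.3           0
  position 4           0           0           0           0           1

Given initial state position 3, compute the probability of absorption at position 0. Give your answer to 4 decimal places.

Let h(s) be the probability of absorption at position 0 starting from transient state s. Then h(position 0) = 1 and h(position 4) = 0. By first-step analysis:
h(position 1) = 0.1·1 + 0.3·h(position 1) + 0.2·h(position 2) + 0.3·h(position 3) + 0.1·0
h(position 2) = 0.3·1 + 0.4·h(position 1) + 0.1·h(position 2) + 0.1·h(position 3) + 0.1·0
h(position 3) = 0.1·1 + 0.3·h(position 1) + 0.3·h(position 2) + 0.3·h(position 3)
Solving: h(position 1) = 0.6556, h(position 2) = 0.7054, h(position 3) = 0.7261.
Starting from position 3, the probability is 0.7261.

0.7261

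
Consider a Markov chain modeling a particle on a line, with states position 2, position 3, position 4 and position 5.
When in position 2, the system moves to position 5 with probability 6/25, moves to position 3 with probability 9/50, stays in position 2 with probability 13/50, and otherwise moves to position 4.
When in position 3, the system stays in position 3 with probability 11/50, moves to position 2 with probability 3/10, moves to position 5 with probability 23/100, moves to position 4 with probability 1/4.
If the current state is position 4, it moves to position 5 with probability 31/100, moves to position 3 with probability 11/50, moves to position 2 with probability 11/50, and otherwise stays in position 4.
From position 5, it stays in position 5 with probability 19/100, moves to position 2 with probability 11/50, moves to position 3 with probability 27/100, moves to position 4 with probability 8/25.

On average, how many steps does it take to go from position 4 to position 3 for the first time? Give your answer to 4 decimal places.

Let t(s) be the expected number of steps to first reach position 3 from state s, with t(position 3) = 0. Conditioning on the first step:
t(position 2) = 1 + 0.26·t(position 2) + 0.32·t(position 4) + 0.24·t(position 5)
t(position 4) = 1 + 0.22·t(position 2) + 0.25·t(position 4) + 0.31·t(position 5)
t(position 5) = 1 + 0.22·t(position 2) + 0.32·t(position 4) + 0.19·t(position 5)
Solving: t(position 2) = 4.6657, t(position 4) = 4.4652, t(position 5) = 4.2658.
Expected steps from position 4 to position 3: 4.4652.

4.4652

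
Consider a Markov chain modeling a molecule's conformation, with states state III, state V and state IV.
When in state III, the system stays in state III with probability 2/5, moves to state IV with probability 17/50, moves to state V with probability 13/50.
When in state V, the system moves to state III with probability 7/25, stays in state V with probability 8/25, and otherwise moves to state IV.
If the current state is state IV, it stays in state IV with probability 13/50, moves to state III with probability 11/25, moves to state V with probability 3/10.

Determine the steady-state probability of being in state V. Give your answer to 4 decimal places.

0.2907

Let the stationary distribution be π with π = πP and π_1 + π_2 + π_3 = 1.
π_1 = 0.4·π_1 + 0.28·π_2 + 0.44·π_3
π_2 = 0.26·π_1 + 0.32·π_2 + 0.3·π_3
Solving with the normalization constraint gives π = (0.3784, 0.2907, 0.3310).
So the stationary probability of state V is 0.2907.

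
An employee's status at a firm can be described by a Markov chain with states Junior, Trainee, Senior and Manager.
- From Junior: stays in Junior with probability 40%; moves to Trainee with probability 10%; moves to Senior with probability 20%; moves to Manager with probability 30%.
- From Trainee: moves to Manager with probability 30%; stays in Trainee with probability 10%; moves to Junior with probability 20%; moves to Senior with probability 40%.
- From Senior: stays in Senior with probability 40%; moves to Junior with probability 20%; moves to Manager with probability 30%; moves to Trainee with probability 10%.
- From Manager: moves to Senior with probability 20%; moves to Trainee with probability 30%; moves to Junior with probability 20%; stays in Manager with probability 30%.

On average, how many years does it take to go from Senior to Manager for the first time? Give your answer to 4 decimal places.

Let t(s) be the expected number of years to first reach Manager from state s, with t(Manager) = 0. Conditioning on the first year:
t(Junior) = 1 + 0.4·t(Junior) + 0.1·t(Trainee) + 0.2·t(Senior)
t(Trainee) = 1 + 0.2·t(Junior) + 0.1·t(Trainee) + 0.4·t(Senior)
t(Senior) = 1 + 0.2·t(Junior) + 0.1·t(Trainee) + 0.4·t(Senior)
Solving: t(Junior) = 3.3333, t(Trainee) = 3.3333, t(Senior) = 3.3333.
Expected years from Senior to Manager: 3.3333.

3.3333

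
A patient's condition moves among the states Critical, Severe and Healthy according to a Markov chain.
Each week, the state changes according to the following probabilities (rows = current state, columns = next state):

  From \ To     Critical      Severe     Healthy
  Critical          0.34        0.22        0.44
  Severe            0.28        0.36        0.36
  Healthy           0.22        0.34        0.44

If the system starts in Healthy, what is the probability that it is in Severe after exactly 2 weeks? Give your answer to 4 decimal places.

Sum over the intermediate state after 1 week:
P = P(Healthy→Critical)·P(Critical→Severe) + P(Healthy→Severe)·P(Severe→Severe) + P(Healthy→Healthy)·P(Healthy→Severe)
  = 0.22×0.22 + 0.34×0.36 + 0.44×0.34
  = 0.0484 + 0.1224 + 0.1496 = 0.3204

0.3204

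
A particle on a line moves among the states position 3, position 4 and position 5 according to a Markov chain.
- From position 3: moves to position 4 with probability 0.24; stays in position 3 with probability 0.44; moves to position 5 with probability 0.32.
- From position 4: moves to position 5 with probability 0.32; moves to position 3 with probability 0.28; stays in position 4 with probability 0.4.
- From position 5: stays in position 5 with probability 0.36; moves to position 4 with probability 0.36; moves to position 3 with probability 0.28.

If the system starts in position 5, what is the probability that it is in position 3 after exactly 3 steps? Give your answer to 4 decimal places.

0.3320

Propagate the distribution vector 3 steps from position 5.
After 0 steps: (0.0000, 0.0000, 1.0000)
After 1 step: (0.2800, 0.3600, 0.3600)
After 2 steps: (0.3248, 0.3408, 0.3344)
After 3 steps: (0.3320, 0.3347, 0.3334)
P(in position 3 after 3 steps) = 0.3320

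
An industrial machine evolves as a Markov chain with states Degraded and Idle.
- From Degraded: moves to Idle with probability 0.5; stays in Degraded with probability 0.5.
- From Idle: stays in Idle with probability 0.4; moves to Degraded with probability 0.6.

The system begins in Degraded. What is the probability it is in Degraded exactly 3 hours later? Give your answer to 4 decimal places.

Propagate the distribution vector 3 hours from Degraded.
After 0 hours: (1.0000, 0.0000)
After 1 hour: (0.5000, 0.5000)
After 2 hours: (0.5500, 0.4500)
After 3 hours: (0.5450, 0.4550)
P(in Degraded after 3 hours) = 0.5450

0.5450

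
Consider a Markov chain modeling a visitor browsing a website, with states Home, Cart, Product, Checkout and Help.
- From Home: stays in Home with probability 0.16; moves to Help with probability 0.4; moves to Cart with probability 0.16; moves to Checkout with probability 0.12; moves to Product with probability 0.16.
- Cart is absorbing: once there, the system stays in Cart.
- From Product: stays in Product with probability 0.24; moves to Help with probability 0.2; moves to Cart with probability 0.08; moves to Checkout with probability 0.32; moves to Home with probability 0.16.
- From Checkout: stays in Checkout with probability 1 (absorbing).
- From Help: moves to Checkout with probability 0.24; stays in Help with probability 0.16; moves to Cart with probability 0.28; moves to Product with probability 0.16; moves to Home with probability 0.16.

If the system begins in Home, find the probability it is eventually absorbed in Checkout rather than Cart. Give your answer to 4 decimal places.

Let h(s) be the probability of absorption at Checkout starting from transient state s. Then h(Checkout) = 1 and h(Cart) = 0. By first-step analysis:
h(Home) = 0.16·h(Home) + 0.16·0 + 0.16·h(Product) + 0.12·1 + 0.4·h(Help)
h(Product) = 0.16·h(Home) + 0.08·0 + 0.24·h(Product) + 0.32·1 + 0.2·h(Help)
h(Help) = 0.16·h(Home) + 0.28·0 + 0.16·h(Product) + 0.24·1 + 0.16·h(Help)
Solving: h(Home) = 0.5117, h(Product) = 0.6628, h(Help) = 0.5094.
Starting from Home, the probability is 0.5117.

0.5117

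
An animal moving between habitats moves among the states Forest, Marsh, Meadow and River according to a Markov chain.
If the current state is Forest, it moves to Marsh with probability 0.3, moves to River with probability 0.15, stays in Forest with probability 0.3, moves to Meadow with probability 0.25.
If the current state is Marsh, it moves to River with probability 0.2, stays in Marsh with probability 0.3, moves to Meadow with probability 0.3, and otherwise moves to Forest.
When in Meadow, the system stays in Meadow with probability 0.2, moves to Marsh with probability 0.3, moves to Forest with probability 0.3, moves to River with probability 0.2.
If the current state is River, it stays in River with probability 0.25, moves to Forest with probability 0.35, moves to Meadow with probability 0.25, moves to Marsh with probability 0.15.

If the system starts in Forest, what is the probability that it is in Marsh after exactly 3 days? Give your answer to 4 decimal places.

0.2711

Propagate the distribution vector 3 days from Forest.
After 0 days: (1.0000, 0.0000, 0.0000, 0.0000)
After 1 day: (0.3000, 0.3000, 0.2500, 0.1500)
After 2 days: (0.2775, 0.2775, 0.2525, 0.1925)
After 3 days: (0.2819, 0.2711, 0.2513, 0.1958)
P(in Marsh after 3 days) = 0.2711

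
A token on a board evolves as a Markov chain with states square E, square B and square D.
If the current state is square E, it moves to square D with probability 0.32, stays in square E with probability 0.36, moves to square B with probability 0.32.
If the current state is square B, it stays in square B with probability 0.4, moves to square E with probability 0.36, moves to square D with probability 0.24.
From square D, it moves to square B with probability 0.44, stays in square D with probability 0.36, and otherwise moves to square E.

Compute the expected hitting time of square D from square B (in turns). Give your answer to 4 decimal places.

Let t(s) be the expected number of turns to first reach square D from state s, with t(square D) = 0. Conditioning on the first turn:
t(square E) = 1 + 0.36·t(square E) + 0.32·t(square B)
t(square B) = 1 + 0.36·t(square E) + 0.4·t(square B)
Solving: t(square E) = 3.4226, t(square B) = 3.7202.
Expected turns from square B to square D: 3.7202.

3.7202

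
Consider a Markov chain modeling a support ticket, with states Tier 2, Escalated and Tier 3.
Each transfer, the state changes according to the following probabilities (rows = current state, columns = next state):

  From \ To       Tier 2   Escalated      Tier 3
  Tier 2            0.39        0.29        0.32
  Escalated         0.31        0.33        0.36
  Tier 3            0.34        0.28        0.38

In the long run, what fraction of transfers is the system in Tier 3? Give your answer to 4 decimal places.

0.3531

Let the stationary distribution be π with π = πP and π_1 + π_2 + π_3 = 1.
π_1 = 0.39·π_1 + 0.31·π_2 + 0.34·π_3
π_2 = 0.29·π_1 + 0.33·π_2 + 0.28·π_3
Solving with the normalization constraint gives π = (0.3485, 0.2984, 0.3531).
So the stationary probability of Tier 3 is 0.3531.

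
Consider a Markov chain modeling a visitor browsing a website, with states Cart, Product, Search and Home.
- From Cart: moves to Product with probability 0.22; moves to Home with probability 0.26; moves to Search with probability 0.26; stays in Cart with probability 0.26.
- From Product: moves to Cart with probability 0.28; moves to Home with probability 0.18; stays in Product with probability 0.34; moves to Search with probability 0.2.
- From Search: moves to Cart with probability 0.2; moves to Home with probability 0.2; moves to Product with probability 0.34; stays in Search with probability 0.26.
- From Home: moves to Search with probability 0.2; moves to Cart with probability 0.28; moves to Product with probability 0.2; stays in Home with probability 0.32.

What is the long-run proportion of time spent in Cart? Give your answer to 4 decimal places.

Let the stationary distribution be π with π = πP and π_1 + π_2 + π_3 + π_4 = 1.
π_1 = 0.26·π_1 + 0.28·π_2 + 0.2·π_3 + 0.28·π_4
π_2 = 0.22·π_1 + 0.34·π_2 + 0.34·π_3 + 0.2·π_4
π_3 = 0.26·π_1 + 0.2·π_2 + 0.26·π_3 + 0.2·π_4
Solving with the normalization constraint gives π = (0.2565, 0.2758, 0.2291, 0.2385).
So the stationary probability of Cart is 0.2565.

0.2565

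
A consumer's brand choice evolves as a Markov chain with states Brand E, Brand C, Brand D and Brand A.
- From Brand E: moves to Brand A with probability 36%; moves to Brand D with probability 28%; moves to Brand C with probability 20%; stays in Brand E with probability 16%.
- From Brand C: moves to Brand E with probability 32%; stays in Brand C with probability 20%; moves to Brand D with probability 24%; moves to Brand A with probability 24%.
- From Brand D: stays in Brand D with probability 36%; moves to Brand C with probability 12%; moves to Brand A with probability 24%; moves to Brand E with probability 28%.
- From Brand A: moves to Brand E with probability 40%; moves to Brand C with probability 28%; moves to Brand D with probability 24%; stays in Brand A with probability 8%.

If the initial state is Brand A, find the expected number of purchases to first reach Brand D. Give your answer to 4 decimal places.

3.9636

Let t(s) be the expected number of purchases to first reach Brand D from state s, with t(Brand D) = 0. Conditioning on the first purchase:
t(Brand E) = 1 + 0.16·t(Brand E) + 0.2·t(Brand C) + 0.36·t(Brand A)
t(Brand C) = 1 + 0.32·t(Brand E) + 0.2·t(Brand C) + 0.24·t(Brand A)
t(Brand A) = 1 + 0.4·t(Brand E) + 0.28·t(Brand C) + 0.08·t(Brand A)
Solving: t(Brand E) = 3.8352, t(Brand C) = 3.9732, t(Brand A) = 3.9636.
Expected purchases from Brand A to Brand D: 3.9636.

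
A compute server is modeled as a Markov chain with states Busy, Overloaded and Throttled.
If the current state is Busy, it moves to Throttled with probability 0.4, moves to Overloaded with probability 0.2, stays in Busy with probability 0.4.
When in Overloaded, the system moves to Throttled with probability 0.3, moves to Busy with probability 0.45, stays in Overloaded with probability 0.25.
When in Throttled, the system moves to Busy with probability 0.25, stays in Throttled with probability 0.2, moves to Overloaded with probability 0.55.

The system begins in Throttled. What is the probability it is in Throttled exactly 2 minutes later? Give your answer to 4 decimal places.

0.3050

Sum over the intermediate state after 1 minute:
P = P(Throttled→Busy)·P(Busy→Throttled) + P(Throttled→Overloaded)·P(Overloaded→Throttled) + P(Throttled→Throttled)·P(Throttled→Throttled)
  = 0.25×0.4 + 0.55×0.3 + 0.2×0.2
  = 0.1000 + 0.1650 + 0.0400 = 0.3050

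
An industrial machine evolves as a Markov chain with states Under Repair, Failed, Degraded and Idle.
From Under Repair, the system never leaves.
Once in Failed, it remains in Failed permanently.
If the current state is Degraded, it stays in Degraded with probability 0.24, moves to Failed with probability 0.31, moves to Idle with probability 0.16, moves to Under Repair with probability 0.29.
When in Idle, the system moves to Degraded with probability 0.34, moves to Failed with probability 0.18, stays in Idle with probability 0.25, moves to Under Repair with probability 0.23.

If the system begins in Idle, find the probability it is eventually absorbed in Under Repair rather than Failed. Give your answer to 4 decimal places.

0.5303

Let h(s) be the probability of absorption at Under Repair starting from transient state s. Then h(Under Repair) = 1 and h(Failed) = 0. By first-step analysis:
h(Degraded) = 0.29·1 + 0.31·0 + 0.24·h(Degraded) + 0.16·h(Idle)
h(Idle) = 0.23·1 + 0.18·0 + 0.34·h(Degraded) + 0.25·h(Idle)
Solving: h(Degraded) = 0.4932, h(Idle) = 0.5303.
Starting from Idle, the probability is 0.5303.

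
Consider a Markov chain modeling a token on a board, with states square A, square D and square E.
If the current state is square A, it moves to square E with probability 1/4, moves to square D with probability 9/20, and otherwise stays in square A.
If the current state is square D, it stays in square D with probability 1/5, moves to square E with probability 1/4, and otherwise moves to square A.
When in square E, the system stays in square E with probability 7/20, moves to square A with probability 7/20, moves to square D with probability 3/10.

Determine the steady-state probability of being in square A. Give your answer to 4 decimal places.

0.3956

Let the stationary distribution be π with π = πP and π_1 + π_2 + π_3 = 1.
π_1 = 0.3·π_1 + 0.55·π_2 + 0.35·π_3
π_2 = 0.45·π_1 + 0.2·π_2 + 0.3·π_3
Solving with the normalization constraint gives π = (0.3956, 0.3267, 0.2778).
So the stationary probability of square A is 0.3956.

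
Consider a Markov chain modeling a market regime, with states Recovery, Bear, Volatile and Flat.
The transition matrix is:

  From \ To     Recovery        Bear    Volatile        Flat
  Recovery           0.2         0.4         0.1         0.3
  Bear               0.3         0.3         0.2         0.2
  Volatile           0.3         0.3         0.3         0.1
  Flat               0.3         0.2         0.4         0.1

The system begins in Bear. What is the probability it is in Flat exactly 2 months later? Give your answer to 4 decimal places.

Propagate the distribution vector 2 months from Bear.
After 0 months: (0.0000, 1.0000, 0.0000, 0.0000)
After 1 month: (0.3000, 0.3000, 0.2000, 0.2000)
After 2 months: (0.2700, 0.3100, 0.2300, 0.1900)
P(in Flat after 2 months) = 0.1900

0.1900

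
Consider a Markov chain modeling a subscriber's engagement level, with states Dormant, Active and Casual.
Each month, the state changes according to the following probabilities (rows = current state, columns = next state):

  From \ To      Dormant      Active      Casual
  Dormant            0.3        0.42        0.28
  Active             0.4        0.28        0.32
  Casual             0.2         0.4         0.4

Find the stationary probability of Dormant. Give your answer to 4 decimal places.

Let the stationary distribution be π with π = πP and π_1 + π_2 + π_3 = 1.
π_1 = 0.3·π_1 + 0.4·π_2 + 0.2·π_3
π_2 = 0.42·π_1 + 0.28·π_2 + 0.4·π_3
Solving with the normalization constraint gives π = (0.3028, 0.3625, 0.3347).
So the stationary probability of Dormant is 0.3028.

0.3028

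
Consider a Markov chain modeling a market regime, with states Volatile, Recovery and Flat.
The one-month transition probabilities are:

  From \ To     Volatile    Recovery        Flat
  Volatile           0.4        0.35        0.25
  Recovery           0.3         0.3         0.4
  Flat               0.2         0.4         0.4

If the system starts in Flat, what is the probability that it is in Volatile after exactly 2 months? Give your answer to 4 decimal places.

0.2800

Sum over the intermediate state after 1 month:
P = P(Flat→Volatile)·P(Volatile→Volatile) + P(Flat→Recovery)·P(Recovery→Volatile) + P(Flat→Flat)·P(Flat→Volatile)
  = 0.2×0.4 + 0.4×0.3 + 0.4×0.2
  = 0.0800 + 0.1200 + 0.0800 = 0.2800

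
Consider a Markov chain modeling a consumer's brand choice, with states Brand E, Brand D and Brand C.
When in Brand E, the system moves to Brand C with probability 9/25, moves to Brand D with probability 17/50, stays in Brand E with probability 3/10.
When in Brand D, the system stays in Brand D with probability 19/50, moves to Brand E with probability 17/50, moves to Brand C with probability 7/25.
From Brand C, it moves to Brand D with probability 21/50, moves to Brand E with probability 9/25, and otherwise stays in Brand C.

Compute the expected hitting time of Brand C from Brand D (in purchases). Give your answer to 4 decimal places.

Let t(s) be the expected number of purchases to first reach Brand C from state s, with t(Brand C) = 0. Conditioning on the first purchase:
t(Brand E) = 1 + 0.3·t(Brand E) + 0.34·t(Brand D)
t(Brand D) = 1 + 0.34·t(Brand E) + 0.38·t(Brand D)
Solving: t(Brand E) = 3.0151, t(Brand D) = 3.2663.
Expected purchases from Brand D to Brand C: 3.2663.

3.2663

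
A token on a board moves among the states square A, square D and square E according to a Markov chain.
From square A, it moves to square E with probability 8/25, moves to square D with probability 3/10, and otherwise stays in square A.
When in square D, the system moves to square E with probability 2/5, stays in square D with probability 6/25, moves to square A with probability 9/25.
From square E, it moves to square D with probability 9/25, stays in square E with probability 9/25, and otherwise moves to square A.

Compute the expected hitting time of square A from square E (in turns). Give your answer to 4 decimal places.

3.2710

Let t(s) be the expected number of turns to first reach square A from state s, with t(square A) = 0. Conditioning on the first turn:
t(square D) = 1 + 0.24·t(square D) + 0.4·t(square E)
t(square E) = 1 + 0.36·t(square D) + 0.36·t(square E)
Solving: t(square D) = 3.0374, t(square E) = 3.2710.
Expected turns from square E to square A: 3.2710.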